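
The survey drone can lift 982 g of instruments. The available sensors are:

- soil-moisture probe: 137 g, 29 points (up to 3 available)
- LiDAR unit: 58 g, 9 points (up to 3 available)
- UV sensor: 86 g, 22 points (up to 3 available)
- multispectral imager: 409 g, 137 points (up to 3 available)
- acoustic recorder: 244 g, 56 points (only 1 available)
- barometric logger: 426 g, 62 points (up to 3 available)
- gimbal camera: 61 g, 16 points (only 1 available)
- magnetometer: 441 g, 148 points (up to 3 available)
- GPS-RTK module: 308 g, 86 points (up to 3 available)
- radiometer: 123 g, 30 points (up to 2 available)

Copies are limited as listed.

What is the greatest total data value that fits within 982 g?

By data value per g: magnetometer 0.34, multispectral imager 0.33, GPS-RTK module 0.28 lead.
Filling by ratio: gimbal camera + 2×magnetometer for 312, with 39 g left unused.
The 61 g tied up in gimbal camera is better spent on UV sensor — total rises to 318 (968 g).

318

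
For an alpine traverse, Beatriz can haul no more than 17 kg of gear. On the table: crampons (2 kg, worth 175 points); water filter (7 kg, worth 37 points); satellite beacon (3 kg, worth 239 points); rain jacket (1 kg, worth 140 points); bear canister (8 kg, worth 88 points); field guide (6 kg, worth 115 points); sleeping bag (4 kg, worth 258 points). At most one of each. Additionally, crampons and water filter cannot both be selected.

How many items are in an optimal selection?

5

The maximum utility within 17 kg is 927.
For example crampons + satellite beacon + rain jacket + field guide + sleeping bag achieves it, using 16 kg.
Every optimal selection uses 5 items.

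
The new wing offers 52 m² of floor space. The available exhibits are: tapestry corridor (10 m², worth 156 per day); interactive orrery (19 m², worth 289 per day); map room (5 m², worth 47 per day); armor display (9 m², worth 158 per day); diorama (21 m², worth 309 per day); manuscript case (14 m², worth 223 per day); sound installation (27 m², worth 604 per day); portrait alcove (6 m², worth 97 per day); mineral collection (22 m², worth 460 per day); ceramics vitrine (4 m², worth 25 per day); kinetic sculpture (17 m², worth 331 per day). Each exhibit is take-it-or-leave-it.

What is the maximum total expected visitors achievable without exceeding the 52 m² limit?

1064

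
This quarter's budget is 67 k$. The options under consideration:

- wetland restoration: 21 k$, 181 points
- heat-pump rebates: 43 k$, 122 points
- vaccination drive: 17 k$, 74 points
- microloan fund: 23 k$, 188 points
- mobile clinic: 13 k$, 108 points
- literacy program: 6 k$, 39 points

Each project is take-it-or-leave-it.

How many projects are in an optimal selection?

Best achievable projected impact is 516.
wetland restoration + microloan fund + mobile clinic + literacy program hits 516 at 63 k$.
Every optimal selection uses 4 projects.

4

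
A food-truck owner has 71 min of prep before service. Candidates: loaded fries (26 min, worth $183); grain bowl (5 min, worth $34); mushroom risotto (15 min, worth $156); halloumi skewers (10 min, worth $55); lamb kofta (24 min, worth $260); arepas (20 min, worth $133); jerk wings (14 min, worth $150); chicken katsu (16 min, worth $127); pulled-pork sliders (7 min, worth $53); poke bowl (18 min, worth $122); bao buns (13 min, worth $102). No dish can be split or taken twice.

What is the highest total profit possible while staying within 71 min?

702

Ranking by ratio (profit/min): lamb kofta 10.83, jerk wings 10.71, mushroom risotto 10.40, chicken katsu 7.94.
Greedy by ratio would take mushroom risotto + lamb kofta + jerk wings + chicken katsu: 69 min used, total 693.
The 16 min tied up in chicken katsu is better spent on grain bowl + bao buns — total rises to 702 (71 min).
Next best is mushroom risotto + lamb kofta + jerk wings + chicken katsu at 693 (69 min) — short by 9.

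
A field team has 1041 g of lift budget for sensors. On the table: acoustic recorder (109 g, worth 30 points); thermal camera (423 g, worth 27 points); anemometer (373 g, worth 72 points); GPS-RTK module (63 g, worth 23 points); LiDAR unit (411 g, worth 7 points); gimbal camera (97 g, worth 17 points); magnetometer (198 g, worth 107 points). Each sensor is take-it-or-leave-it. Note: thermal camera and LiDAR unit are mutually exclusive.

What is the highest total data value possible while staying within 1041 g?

The ratio ordering already packs tightly: acoustic recorder + anemometer + GPS-RTK module + gimbal camera + magnetometer, 840 g, 249.
The closest alternative, acoustic recorder + anemometer + GPS-RTK module + magnetometer, reaches only 232.

249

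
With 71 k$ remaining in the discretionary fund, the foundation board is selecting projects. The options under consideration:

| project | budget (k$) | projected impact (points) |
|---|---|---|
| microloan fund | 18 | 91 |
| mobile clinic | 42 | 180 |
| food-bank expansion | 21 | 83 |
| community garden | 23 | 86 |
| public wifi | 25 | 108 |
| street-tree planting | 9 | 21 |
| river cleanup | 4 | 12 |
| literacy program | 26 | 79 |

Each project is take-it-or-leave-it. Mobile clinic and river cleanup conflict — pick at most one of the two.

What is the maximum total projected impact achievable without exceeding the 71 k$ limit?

By projected impact per k$: microloan fund 5.06, public wifi 4.32, mobile clinic 4.29, food-bank expansion 3.95 lead.
Filling by ratio: microloan fund + food-bank expansion + public wifi + river cleanup for 294, with 3 k$ left unused.
The 21 k$ tied up in food-bank expansion is better spent on community garden — total rises to 297 (70 k$).
That's the maximum — no feasible swap from here does better than 297.

297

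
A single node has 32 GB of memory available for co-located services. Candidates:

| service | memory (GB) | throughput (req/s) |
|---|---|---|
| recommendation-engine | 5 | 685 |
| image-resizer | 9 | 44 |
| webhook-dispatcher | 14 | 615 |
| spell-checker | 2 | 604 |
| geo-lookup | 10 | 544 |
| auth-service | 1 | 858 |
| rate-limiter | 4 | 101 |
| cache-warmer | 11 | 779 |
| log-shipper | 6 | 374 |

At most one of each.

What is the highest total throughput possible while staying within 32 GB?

3470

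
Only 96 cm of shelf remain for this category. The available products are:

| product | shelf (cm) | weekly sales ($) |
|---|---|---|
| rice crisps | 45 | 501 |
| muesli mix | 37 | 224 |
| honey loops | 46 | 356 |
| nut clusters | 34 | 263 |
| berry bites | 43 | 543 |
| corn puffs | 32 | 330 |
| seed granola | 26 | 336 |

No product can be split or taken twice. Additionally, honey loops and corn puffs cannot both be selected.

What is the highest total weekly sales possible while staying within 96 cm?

1044

Ranking by ratio (weekly sales/cm): seed granola 12.92, berry bites 12.63, rice crisps 11.13.
A density-first pass picks berry bites + seed granola — 879 at 69 cm.
Replace seed granola with rice crisps: the trade gains 165 net, giving 1044 at 88 cm.
Every other selection either busts 96 cm or breaks a pairing rule or fails to beat 1044.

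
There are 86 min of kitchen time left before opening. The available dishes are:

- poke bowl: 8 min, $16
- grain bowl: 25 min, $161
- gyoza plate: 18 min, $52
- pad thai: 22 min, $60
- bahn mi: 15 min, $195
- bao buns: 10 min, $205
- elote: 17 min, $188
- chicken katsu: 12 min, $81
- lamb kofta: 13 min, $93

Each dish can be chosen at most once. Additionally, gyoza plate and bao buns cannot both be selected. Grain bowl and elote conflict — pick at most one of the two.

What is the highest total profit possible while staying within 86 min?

Best packing: poke bowl + bahn mi + bao buns + elote + chicken katsu + lamb kofta — 75 min, 778 total.
The closest alternative, bahn mi + bao buns + elote + chicken katsu + lamb kofta, reaches only 762.

778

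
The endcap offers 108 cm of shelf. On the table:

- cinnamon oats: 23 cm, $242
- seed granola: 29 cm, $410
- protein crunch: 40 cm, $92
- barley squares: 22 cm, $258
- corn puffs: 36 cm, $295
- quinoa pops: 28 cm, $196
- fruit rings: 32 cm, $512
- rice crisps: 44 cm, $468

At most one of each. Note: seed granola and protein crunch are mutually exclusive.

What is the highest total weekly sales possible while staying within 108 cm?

1422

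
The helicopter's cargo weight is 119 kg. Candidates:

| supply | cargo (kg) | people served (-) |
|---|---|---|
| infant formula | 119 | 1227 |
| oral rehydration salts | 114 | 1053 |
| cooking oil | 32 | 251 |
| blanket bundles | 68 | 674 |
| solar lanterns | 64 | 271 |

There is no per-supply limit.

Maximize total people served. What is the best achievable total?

The ratio ordering already packs tightly: infant formula, 119 kg, 1227.

1227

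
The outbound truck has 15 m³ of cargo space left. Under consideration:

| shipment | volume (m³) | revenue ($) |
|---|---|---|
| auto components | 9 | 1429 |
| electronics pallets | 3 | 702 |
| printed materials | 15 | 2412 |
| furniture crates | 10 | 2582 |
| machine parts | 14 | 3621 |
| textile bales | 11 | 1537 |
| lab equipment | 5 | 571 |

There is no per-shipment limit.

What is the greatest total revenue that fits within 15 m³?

Machine parts uses 14 of the 15 m³ and totals 3621.
The spare 1 m³ is too small for any remaining shipment, and no exchange beats 3621.

3621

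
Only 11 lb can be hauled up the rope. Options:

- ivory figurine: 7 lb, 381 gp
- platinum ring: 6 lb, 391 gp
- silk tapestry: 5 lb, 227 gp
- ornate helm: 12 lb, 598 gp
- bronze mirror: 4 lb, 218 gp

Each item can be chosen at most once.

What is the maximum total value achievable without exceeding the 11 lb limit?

618

Greedy by ratio would take platinum ring + bronze mirror: 10 lb used, total 609.
Dropping bronze mirror frees 4 lb; slotting in silk tapestry (5 lb) lifts the total to 618 at 11 lb.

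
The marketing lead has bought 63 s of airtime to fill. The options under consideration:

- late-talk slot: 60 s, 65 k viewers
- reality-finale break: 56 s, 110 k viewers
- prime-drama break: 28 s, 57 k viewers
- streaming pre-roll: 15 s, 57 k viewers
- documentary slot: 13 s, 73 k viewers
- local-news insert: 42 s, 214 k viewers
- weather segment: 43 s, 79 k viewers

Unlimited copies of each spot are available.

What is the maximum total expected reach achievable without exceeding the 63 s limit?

292

Ranking by ratio (expected reach/s): documentary slot 5.62, local-news insert 5.10, streaming pre-roll 3.80.
Taking 4×documentary slot: 52 s used, 292 in expected reach.
That's the maximum — no swap from here does better than 292.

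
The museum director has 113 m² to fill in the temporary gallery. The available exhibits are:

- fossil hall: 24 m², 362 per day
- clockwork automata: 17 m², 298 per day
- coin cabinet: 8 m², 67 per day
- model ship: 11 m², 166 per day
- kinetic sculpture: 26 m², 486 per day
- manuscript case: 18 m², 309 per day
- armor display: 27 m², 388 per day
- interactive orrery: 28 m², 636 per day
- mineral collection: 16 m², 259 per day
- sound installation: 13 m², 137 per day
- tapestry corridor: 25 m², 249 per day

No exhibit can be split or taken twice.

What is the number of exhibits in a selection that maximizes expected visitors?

5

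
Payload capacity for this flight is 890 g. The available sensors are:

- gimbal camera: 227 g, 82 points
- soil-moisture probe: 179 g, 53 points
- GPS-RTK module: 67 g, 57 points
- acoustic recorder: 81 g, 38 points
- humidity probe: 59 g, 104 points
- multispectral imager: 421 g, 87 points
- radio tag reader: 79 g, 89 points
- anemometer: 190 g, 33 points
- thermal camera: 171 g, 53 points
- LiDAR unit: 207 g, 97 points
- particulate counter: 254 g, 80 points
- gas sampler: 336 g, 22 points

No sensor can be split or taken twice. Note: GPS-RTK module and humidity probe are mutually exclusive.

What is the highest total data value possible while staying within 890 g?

Ranking by ratio (data value/g): humidity probe 1.76, radio tag reader 1.13, GPS-RTK module 0.85, acoustic recorder 0.47.
Gimbal camera + soil-moisture probe + acoustic recorder + humidity probe + radio tag reader + LiDAR unit uses 832 of the 890 g and totals 463.
Gimbal camera + acoustic recorder + humidity probe + radio tag reader + thermal camera + LiDAR unit (824 g) also reaches 463 — a tie, but nothing goes higher.

463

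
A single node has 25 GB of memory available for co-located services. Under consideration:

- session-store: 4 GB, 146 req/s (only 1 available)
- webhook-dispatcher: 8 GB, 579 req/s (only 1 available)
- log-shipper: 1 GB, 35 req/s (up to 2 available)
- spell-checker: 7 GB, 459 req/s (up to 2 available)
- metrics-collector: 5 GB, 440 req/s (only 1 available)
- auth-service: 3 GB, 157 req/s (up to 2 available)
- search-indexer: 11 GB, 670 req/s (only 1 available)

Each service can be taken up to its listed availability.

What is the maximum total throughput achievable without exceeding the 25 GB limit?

1724

By throughput per GB: metrics-collector 88.00, webhook-dispatcher 72.38, spell-checker 65.57, search-indexer 60.91 lead.
A density-first pass picks webhook-dispatcher + 2×log-shipper + spell-checker + metrics-collector + auth-service — 1705 at 25 GB.
Dropping log-shipper and spell-checker and auth-service frees 11 GB; slotting in search-indexer (11 GB) lifts the total to 1724 at 25 GB.
No other feasible combination exceeds 1724.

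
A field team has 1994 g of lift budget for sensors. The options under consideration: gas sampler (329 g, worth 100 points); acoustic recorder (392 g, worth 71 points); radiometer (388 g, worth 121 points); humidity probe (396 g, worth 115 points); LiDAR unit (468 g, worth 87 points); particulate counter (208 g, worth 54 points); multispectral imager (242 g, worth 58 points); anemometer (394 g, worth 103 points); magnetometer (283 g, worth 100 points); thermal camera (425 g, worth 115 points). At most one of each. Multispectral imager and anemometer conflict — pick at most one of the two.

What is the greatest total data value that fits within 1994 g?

A density-first pass picks gas sampler + radiometer + humidity probe + magnetometer + thermal camera — 551 at 1821 g.
Replace magnetometer with particulate counter + multispectral imager: the trade gains 12 net, giving 563 at 1988 g.
No other feasible combination exceeds 563.

563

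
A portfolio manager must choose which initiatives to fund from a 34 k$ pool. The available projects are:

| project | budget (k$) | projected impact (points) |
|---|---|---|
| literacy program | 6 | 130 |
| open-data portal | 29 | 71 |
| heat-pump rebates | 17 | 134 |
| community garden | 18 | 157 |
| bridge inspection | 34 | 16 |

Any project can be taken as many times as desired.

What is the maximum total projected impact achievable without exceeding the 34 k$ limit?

650

5×literacy program uses 30 of the 34 k$ and totals 650.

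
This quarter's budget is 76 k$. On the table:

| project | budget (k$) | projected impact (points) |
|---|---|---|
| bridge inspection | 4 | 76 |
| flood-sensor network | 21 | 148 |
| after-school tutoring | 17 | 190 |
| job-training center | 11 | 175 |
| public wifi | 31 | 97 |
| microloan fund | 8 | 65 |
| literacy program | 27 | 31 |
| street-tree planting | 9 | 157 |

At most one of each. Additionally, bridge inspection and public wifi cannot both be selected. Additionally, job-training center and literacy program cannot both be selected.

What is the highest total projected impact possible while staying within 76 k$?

Ranking by ratio (projected impact/k$): bridge inspection 19.00, street-tree planting 17.44, job-training center 15.91.
Taking bridge inspection + flood-sensor network + after-school tutoring + job-training center + microloan fund + street-tree planting: 70 k$ used, 811 in projected impact.
Next best is bridge inspection + flood-sensor network + after-school tutoring + job-training center + street-tree planting at 746 (62 k$) — short by 65.

811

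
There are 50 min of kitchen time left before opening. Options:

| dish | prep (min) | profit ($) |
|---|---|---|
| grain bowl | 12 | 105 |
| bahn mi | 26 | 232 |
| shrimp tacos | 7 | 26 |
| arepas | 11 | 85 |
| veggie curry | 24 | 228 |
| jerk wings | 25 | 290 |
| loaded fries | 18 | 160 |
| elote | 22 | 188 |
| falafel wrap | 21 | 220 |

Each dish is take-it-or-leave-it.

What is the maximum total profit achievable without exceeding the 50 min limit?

Ranking by ratio (profit/min): jerk wings 11.60, falafel wrap 10.48, veggie curry 9.50, bahn mi 8.92.
Taking the top-ratio dishes first gives jerk wings + falafel wrap for 510 (46 min).
Replace falafel wrap with veggie curry: the trade gains 8 net, giving 518 at 49 min.
Next best is jerk wings + falafel wrap at 510 (46 min) — short by 8.

518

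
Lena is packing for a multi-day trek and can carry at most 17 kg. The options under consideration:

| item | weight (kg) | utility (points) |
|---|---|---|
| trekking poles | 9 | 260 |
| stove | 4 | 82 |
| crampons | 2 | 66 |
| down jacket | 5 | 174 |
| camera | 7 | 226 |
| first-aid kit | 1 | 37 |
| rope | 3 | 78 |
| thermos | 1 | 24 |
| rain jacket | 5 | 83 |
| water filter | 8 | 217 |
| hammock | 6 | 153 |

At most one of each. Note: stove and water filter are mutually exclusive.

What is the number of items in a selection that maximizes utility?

4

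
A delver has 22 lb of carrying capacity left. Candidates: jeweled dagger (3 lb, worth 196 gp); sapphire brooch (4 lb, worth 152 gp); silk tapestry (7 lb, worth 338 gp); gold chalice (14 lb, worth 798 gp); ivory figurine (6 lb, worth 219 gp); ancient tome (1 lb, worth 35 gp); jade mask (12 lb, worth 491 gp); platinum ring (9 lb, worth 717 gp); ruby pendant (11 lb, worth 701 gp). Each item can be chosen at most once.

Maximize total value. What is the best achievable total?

1453

Density check — platinum ring 79.67, jeweled dagger 65.33, ruby pendant 63.73, gold chalice 57.00 are the best per lb.
Greedy by ratio would take jeweled dagger + silk tapestry + ancient tome + platinum ring: 20 lb used, total 1286.
The 10 lb tied up in jeweled dagger and silk tapestry is better spent on ruby pendant — total rises to 1453 (21 lb).
Next best is platinum ring + ruby pendant at 1418 (20 lb) — short by 35.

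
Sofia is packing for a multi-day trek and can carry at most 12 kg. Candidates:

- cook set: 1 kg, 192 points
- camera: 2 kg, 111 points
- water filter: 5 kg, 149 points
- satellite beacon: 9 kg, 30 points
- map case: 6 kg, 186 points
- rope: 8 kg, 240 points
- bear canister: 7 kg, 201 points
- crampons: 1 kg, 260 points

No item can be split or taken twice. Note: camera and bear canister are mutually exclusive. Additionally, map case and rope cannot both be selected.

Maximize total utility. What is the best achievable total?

803

Density check — crampons 260.00, cook set 192.00, camera 55.50, map case 31.00 are the best per kg.
Filling by ratio: cook set + camera + map case + crampons for 749, with 2 kg left unused.
Replace map case with rope: the trade gains 54 net, giving 803 at 12 kg.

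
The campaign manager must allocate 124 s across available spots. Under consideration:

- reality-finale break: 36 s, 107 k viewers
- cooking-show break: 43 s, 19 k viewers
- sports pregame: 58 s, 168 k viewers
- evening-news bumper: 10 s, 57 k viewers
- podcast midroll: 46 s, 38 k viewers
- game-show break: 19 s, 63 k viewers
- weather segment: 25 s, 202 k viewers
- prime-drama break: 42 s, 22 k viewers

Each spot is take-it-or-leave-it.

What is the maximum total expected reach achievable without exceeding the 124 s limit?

490

Density check — weather segment 8.08, evening-news bumper 5.70, game-show break 3.32 are the best per s.
A density-first pass picks reality-finale break + evening-news bumper + game-show break + weather segment — 429 at 90 s.
Replace reality-finale break with sports pregame: the trade gains 61 net, giving 490 at 112 s.
Runner-up reality-finale break + sports pregame + weather segment tops out at 477.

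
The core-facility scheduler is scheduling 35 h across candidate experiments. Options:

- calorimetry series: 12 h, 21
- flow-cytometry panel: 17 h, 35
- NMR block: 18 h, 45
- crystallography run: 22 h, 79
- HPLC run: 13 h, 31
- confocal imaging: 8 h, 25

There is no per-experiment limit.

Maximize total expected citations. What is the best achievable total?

Ranking by ratio (expected citations/h): crystallography run 3.59, confocal imaging 3.12, NMR block 2.50.
The ratio heuristic lands on crystallography run + confocal imaging (104) but leaves 5 h idle.
Dropping confocal imaging frees 8 h; slotting in HPLC run (13 h) lifts the total to 110 at 35 h.

110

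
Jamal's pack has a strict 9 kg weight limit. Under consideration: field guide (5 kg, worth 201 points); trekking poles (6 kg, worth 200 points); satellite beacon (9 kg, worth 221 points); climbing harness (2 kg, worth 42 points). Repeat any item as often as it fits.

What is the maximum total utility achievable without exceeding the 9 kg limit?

Field guide + 2×climbing harness uses 9 of the 9 kg and totals 285.
That's the maximum — no swap from here does better than 285.

285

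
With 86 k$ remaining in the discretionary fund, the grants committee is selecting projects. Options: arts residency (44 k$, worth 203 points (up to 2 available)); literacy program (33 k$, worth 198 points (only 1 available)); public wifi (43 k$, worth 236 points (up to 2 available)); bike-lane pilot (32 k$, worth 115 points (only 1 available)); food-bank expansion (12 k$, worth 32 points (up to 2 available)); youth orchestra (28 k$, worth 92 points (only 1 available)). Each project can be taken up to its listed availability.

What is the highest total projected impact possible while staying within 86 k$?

By projected impact per k$: literacy program 6.00, public wifi 5.49, arts residency 4.61, bike-lane pilot 3.59 lead.
Filling by ratio: literacy program + public wifi for 434, with 10 k$ left unused.
Replace literacy program with public wifi: the trade gains 38 net, giving 472 at 86 k$.
Every other selection either busts 86 k$ or exceeds an availability limit or fails to beat 472.

472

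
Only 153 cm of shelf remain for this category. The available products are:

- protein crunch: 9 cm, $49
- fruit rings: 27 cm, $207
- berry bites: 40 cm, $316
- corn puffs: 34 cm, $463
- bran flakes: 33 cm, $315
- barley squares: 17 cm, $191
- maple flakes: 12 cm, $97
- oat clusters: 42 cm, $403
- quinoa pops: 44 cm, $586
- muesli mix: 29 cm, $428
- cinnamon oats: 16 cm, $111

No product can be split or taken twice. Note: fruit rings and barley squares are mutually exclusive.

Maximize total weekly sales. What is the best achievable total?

1889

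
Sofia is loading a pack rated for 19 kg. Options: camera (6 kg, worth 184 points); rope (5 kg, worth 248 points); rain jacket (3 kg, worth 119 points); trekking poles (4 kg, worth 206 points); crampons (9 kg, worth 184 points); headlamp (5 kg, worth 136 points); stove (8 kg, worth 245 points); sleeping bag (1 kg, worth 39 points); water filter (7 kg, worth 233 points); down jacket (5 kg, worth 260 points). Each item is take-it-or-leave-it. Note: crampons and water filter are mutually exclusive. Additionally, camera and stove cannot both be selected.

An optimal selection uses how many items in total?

The maximum utility within 19 kg is 872.
One optimal bundle: rope + rain jacket + trekking poles + sleeping bag + down jacket (18 kg).
All optima have 5 items.

5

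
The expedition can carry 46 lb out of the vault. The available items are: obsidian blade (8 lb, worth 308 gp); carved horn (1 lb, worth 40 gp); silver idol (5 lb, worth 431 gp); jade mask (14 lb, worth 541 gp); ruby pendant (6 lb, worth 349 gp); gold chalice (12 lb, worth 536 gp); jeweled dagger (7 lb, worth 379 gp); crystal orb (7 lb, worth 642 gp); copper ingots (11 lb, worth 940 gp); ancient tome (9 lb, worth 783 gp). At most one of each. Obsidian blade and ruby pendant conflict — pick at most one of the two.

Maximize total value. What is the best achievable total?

3564

Ranking by ratio (value/lb): crystal orb 91.71, ancient tome 87.00, silver idol 86.20, copper ingots 85.45.
Best packing: carved horn + silver idol + ruby pendant + jeweled dagger + crystal orb + copper ingots + ancient tome — 46 lb, 3564 total.
The closest alternative, silver idol + ruby pendant + jeweled dagger + crystal orb + copper ingots + ancient tome, reaches only 3524.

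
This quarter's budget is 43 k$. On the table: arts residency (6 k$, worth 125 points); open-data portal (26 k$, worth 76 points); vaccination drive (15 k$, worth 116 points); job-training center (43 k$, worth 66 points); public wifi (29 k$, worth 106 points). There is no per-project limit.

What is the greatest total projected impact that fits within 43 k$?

875

Taking 7×arts residency: 42 k$ used, 875 in projected impact.
Every other selection either busts 43 k$ or fails to beat 875.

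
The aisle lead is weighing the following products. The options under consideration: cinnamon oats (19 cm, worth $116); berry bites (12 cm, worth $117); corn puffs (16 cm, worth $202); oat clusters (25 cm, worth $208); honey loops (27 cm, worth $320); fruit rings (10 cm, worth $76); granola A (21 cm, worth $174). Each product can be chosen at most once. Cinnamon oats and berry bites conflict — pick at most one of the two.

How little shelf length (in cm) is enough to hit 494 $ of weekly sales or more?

Look for the lowest-shelf combination reaching 494.
corn puffs + honey loops reaches 522 using 43 cm.
No combination under 43 cm hits 494.

43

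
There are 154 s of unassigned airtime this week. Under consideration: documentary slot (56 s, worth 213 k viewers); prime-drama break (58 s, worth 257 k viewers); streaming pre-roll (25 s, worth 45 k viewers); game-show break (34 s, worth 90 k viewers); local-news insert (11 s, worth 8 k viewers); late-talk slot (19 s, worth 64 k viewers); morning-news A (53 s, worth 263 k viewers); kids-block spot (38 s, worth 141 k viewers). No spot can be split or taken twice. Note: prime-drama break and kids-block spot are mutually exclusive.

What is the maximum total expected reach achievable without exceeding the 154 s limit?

617

Documentary slot + morning-news A + kids-block spot uses 147 of the 154 s and totals 617.
The closest alternative, prime-drama break + game-show break + morning-news A, reaches only 610.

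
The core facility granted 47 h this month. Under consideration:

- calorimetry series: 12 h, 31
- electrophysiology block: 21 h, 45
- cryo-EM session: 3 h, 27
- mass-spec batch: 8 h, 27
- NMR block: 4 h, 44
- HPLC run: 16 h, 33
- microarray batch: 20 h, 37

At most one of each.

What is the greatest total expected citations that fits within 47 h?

Density check — NMR block 11.00, cryo-EM session 9.00, mass-spec batch 3.38 are the best per h.
Greedy by ratio would take calorimetry series + cryo-EM session + mass-spec batch + NMR block + HPLC run: 43 h used, total 162.
The 16 h tied up in HPLC run is better spent on microarray batch — total rises to 166 (47 h).

166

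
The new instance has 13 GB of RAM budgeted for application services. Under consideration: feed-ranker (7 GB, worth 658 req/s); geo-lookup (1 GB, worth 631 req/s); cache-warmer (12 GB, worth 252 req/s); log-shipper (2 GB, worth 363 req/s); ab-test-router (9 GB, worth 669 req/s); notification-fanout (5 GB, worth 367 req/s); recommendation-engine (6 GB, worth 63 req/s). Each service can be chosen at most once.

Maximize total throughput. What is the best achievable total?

1663

Greedy by ratio would take feed-ranker + geo-lookup + log-shipper: 10 GB used, total 1652.
Dropping feed-ranker frees 7 GB; slotting in ab-test-router (9 GB) lifts the total to 1663 at 12 GB.
An exhaustive check of the 128 subsets confirms 1663.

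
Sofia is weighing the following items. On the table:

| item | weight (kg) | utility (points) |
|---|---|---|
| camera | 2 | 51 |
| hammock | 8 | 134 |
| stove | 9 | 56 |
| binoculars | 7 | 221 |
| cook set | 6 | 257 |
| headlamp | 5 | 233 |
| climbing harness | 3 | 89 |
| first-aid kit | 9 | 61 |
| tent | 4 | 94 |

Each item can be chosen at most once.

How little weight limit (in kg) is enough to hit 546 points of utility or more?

14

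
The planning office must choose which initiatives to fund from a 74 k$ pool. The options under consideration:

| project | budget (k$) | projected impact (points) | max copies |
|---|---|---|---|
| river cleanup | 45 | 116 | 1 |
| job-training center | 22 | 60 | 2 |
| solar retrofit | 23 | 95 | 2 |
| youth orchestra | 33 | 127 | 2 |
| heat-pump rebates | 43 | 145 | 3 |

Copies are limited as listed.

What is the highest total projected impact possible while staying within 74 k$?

By projected impact per k$: solar retrofit 4.13, youth orchestra 3.85, heat-pump rebates 3.37 lead.
Filling by ratio: job-training center + 2×solar retrofit for 250, with 6 k$ left unused.
Dropping job-training center and 2×solar retrofit frees 68 k$; slotting in 2×youth orchestra (66 k$) lifts the total to 254 at 66 k$.
That's the maximum — no swap from here does better than 254.

254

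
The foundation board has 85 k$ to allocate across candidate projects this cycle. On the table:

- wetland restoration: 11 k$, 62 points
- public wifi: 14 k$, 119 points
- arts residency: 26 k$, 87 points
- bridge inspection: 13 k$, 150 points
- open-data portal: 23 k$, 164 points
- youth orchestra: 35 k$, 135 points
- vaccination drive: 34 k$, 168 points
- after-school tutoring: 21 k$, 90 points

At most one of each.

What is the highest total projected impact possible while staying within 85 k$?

Greedy by ratio would take wetland restoration + public wifi + bridge inspection + open-data portal + after-school tutoring: 82 k$ used, total 585.
The 32 k$ tied up in wetland restoration and after-school tutoring is better spent on vaccination drive — total rises to 601 (84 k$).

601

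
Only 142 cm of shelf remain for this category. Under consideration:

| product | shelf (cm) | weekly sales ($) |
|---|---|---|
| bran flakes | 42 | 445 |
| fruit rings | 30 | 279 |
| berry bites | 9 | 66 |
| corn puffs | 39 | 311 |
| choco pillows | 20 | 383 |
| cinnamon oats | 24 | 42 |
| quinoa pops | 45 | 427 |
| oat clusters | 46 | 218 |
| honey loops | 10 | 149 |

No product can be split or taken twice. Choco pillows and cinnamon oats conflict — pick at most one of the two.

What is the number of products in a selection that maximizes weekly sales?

The maximum weekly sales within 142 cm is 1567.
One optimal bundle: bran flakes + fruit rings + corn puffs + choco pillows + honey loops (141 cm).
Every optimal selection uses 5 products.

5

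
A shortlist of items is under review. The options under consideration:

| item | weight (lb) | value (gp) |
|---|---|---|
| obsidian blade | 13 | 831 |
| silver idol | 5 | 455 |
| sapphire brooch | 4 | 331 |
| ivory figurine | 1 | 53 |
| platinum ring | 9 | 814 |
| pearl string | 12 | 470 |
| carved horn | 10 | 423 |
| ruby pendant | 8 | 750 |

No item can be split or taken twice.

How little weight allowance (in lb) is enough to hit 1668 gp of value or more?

Look for the lowest-weight combination reaching 1668.
sapphire brooch + platinum ring + ruby pendant: 1895 value at 21 lb.
Below 21 lb the best achievable stays under 1668.

21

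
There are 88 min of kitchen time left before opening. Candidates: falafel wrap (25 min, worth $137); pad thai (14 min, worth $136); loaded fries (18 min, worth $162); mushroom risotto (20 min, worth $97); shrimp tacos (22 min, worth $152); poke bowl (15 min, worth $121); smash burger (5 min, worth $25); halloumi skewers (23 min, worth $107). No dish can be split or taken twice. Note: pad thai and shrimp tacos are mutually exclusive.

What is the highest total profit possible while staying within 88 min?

By profit per min: pad thai 9.71, loaded fries 9.00, poke bowl 8.07, shrimp tacos 6.91 lead.
Best packing: falafel wrap + loaded fries + shrimp tacos + poke bowl + smash burger — 85 min, 597 total.
No other feasible combination exceeds 597.

597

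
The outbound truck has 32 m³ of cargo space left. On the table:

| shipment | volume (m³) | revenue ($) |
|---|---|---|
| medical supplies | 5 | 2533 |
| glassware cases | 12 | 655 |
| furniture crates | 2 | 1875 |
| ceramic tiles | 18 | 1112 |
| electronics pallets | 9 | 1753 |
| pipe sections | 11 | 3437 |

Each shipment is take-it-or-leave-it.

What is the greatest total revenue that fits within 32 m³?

9598

The ratio ordering already packs tightly: medical supplies + furniture crates + electronics pallets + pipe sections, 27 m³, 9598.
Next best is medical supplies + glassware cases + furniture crates + pipe sections at 8500 (30 m³) — short by 1098.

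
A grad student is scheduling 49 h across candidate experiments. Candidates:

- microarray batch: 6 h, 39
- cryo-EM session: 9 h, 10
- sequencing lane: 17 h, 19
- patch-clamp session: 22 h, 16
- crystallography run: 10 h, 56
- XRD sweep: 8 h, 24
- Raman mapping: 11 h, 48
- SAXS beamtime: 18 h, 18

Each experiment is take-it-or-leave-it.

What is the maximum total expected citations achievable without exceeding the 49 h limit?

177

The ratio ordering already packs tightly: microarray batch + cryo-EM session + crystallography run + XRD sweep + Raman mapping, 44 h, 177.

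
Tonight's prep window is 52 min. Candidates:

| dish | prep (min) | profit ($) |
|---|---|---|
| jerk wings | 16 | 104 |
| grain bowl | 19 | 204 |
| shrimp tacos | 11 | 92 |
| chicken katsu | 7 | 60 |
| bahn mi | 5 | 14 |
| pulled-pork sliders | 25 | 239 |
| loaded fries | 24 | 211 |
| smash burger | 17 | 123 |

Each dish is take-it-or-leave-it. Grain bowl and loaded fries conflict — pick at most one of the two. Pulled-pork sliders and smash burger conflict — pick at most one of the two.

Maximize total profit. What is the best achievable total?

503

Ranking by ratio (profit/min): grain bowl 10.74, pulled-pork sliders 9.56, loaded fries 8.79, chicken katsu 8.57.
The ratio ordering already packs tightly: grain bowl + chicken katsu + pulled-pork sliders, 51 min, 503.
No other feasible combination exceeds 503.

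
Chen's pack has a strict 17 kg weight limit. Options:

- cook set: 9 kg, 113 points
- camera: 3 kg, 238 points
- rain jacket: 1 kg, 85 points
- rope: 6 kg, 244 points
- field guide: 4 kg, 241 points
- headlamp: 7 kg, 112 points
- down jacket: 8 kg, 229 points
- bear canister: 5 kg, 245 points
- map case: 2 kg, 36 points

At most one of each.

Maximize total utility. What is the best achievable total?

The ratio heuristic lands on camera + rain jacket + field guide + bear canister + map case (845) but leaves 2 kg idle.
The 4 kg tied up in field guide is better spent on rope — total rises to 848 (17 kg).
Next best is camera + rain jacket + field guide + bear canister + map case at 845 (15 kg) — short by 3.

848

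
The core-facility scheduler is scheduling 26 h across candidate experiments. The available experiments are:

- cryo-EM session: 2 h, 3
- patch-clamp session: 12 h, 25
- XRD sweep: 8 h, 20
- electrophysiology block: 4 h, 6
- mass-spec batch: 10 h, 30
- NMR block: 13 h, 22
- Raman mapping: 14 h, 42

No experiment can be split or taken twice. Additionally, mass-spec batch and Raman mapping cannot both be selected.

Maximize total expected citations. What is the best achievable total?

Ranking by ratio (expected citations/h): mass-spec batch 3.00, Raman mapping 3.00, XRD sweep 2.50.
XRD sweep + electrophysiology block + Raman mapping uses 26 of the 26 h and totals 68.

68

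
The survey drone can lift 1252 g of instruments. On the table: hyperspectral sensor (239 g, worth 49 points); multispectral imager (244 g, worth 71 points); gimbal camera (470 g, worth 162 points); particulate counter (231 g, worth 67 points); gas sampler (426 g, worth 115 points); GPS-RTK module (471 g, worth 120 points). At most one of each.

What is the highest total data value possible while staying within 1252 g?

Density check — gimbal camera 0.34, multispectral imager 0.29, particulate counter 0.29 are the best per g.
Taking the top-ratio sensors first gives hyperspectral sensor + multispectral imager + gimbal camera + particulate counter for 349 (1184 g).
The 470 g tied up in hyperspectral sensor and particulate counter is better spent on GPS-RTK module — total rises to 353 (1185 g).
The closest alternative, hyperspectral sensor + multispectral imager + gimbal camera + particulate counter, reaches only 349.

353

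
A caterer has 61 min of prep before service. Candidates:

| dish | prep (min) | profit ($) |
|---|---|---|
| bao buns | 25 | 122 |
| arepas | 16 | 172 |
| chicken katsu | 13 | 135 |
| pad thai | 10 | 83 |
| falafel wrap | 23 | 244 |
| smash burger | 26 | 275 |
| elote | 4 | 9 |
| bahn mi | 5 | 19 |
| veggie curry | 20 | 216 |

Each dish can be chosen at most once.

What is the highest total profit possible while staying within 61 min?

632

Density check — veggie curry 10.80, arepas 10.75, falafel wrap 10.61 are the best per min.
Arepas + falafel wrap + veggie curry uses 59 of the 61 min and totals 632.
The closest alternative, chicken katsu + smash burger + veggie curry, reaches only 626.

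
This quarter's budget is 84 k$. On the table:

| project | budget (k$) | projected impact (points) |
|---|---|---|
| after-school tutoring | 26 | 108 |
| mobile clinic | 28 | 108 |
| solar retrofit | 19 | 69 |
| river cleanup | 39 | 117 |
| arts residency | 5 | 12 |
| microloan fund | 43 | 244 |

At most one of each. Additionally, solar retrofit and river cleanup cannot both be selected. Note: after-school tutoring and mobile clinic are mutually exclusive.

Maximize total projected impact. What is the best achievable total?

364

By projected impact per k$: microloan fund 5.67, after-school tutoring 4.15, mobile clinic 3.86, solar retrofit 3.63 lead.
The ratio ordering already packs tightly: after-school tutoring + arts residency + microloan fund, 74 k$, 364.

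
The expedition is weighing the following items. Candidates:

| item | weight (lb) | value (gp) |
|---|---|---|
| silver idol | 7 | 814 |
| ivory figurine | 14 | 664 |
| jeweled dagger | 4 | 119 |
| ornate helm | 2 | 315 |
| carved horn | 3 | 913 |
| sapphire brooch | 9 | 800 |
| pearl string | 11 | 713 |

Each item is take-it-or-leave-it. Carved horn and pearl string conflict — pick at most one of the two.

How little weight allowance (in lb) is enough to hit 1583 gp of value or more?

10

Minimise lb subject to total value ≥ 1583.
silver idol + carved horn reaches 1727 using 10 lb.
Below 10 lb the best achievable stays under 1583.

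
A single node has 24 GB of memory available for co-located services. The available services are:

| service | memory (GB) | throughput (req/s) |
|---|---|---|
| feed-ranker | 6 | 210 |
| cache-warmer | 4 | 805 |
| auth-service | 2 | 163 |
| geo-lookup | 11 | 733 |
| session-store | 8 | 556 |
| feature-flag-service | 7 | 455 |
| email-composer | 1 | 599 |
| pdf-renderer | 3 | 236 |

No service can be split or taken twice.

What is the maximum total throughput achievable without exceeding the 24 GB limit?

Greedy by ratio would take feed-ranker + cache-warmer + auth-service + session-store + email-composer + pdf-renderer: 24 GB used, total 2569.
Dropping feed-ranker and auth-service and pdf-renderer frees 11 GB; slotting in geo-lookup (11 GB) lifts the total to 2693 at 24 GB.
Next best is cache-warmer + session-store + feature-flag-service + email-composer + pdf-renderer at 2651 (23 GB) — short by 42.

2693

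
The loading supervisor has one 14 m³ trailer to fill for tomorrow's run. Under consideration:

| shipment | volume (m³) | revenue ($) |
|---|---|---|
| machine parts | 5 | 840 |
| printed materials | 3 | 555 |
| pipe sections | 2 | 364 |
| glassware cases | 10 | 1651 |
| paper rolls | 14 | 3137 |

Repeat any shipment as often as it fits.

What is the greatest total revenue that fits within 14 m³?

3137

Density check — paper rolls 224.07, printed materials 185.00, pipe sections 182.00, machine parts 168.00 are the best per m³.
The ratio ordering already packs tightly: paper rolls, 14 m³, 3137.
Every other selection either busts 14 m³ or fails to beat 3137.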